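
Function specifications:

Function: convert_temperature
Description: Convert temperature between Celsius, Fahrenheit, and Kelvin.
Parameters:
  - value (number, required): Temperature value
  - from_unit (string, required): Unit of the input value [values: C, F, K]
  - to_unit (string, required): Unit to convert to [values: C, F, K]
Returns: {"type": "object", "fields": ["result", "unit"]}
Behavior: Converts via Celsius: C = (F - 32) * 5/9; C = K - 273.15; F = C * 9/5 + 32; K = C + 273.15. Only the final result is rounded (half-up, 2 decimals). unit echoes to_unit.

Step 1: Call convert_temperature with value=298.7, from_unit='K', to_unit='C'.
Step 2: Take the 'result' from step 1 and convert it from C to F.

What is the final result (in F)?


Step 1: convert_temperature(value=298.7, from_unit=K, to_unit=C)
  To C: 298.7 - 273.15 = 25.55
  Target is C: 25.55
  Round to 2 decimals: 25.55
  -> result = 25.55 C
Step 2: convert_temperature(value=25.55, from_unit=C, to_unit=F)
  Input already in C: 25.55
  To F: 25.55 * 9/5 + 32 = 77.99
  Round to 2 decimals: 77.99
  -> result = 77.99 F
77.99 F


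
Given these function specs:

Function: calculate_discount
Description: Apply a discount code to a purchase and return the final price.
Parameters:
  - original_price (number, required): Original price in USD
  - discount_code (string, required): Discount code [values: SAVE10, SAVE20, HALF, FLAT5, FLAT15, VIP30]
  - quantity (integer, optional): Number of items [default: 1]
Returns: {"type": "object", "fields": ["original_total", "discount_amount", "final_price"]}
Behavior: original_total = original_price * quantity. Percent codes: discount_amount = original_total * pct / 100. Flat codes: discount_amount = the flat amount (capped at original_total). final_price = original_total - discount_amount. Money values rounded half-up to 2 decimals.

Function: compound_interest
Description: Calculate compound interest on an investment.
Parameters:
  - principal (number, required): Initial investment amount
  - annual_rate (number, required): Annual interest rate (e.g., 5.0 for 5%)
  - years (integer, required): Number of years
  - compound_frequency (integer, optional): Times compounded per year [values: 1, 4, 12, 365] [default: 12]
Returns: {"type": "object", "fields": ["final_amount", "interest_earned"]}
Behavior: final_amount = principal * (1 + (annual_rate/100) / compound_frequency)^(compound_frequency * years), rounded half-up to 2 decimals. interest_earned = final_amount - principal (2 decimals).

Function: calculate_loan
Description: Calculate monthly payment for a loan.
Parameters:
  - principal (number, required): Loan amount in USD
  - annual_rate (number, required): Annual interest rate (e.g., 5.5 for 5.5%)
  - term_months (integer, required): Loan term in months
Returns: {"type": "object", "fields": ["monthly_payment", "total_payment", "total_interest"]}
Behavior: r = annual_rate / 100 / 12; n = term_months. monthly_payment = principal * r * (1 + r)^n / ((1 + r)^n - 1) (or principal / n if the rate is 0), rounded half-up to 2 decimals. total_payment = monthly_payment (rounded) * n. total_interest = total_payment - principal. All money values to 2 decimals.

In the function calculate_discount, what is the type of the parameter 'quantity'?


The calculate_discount spec declares:
  - quantity (integer, optional): Number of items [default: 1]
Type:
integer


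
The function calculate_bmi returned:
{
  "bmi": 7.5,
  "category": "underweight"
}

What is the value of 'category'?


underweight


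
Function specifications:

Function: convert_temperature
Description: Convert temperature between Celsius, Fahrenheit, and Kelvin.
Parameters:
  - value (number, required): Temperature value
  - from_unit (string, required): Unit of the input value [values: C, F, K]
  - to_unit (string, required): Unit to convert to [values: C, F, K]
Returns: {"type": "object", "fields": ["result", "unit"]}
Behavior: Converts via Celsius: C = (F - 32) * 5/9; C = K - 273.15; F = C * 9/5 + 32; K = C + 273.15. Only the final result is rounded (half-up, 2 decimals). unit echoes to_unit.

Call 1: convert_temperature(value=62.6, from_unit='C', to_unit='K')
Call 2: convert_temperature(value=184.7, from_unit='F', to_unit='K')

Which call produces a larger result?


Call 1:
  Input already in C: 62.6
  To K: 62.6 + 273.15 = 335.75
  Round to 2 decimals: 335.75
  -> 335.75 K
Call 2:
  To C: (184.7 - 32) * 5/9 = 84.833333
  To K: 84.833333 + 273.15 = 357.983333
  Round to 2 decimals: 357.98
  -> 357.98 K
Call 2 (357.98 K)


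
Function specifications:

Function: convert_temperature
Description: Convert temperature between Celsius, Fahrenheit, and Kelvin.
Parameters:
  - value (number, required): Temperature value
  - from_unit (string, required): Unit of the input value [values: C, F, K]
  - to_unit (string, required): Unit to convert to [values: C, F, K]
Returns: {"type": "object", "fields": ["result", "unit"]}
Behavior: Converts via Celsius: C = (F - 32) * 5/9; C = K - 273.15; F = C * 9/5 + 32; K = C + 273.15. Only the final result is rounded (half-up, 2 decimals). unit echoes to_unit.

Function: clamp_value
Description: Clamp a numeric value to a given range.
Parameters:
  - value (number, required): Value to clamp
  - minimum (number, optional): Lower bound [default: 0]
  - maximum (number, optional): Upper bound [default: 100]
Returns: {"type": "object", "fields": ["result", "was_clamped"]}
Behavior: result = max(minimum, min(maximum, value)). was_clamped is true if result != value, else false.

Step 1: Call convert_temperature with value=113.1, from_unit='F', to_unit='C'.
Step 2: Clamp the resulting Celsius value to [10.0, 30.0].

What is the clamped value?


Step 1: convert_temperature(value=113.1, from_unit=F, to_unit=C)
  To C: (113.1 - 32) * 5/9 = 45.055556
  Target is C: 45.055556
  Round to 2 decimals: 45.06
  -> result = 45.06 C
Step 2: clamp_value(value=45.06, minimum=10.0, maximum=30.0)
  result = max(10.0, min(30.0, 45.06)) = max(10.0, 30.0) = 30.0
  was_clamped = (30.0 != 45.06) = true
  -> result = 30.0
30.0


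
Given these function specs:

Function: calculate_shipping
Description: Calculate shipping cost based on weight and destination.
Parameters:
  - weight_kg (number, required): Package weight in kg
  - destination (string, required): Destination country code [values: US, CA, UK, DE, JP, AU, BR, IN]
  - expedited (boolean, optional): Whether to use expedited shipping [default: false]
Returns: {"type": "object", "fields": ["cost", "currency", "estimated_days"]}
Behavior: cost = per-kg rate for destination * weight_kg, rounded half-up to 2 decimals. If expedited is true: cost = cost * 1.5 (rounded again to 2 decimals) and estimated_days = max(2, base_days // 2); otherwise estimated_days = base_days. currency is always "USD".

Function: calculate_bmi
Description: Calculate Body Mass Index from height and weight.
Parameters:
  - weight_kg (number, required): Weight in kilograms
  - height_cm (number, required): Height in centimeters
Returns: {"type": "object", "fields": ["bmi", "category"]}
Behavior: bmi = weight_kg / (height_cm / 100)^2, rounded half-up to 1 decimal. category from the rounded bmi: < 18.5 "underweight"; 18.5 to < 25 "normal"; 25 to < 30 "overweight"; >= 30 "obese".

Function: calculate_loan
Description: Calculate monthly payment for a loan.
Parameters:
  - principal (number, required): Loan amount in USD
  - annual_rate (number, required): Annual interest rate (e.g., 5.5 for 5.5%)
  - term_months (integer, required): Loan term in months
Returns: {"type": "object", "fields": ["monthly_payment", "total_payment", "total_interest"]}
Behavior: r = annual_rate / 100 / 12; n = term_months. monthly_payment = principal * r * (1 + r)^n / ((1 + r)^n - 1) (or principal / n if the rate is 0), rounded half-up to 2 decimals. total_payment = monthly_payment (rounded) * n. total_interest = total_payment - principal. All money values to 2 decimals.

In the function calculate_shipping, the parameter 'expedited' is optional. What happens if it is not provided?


The calculate_shipping spec declares:
  - expedited (boolean, optional): Whether to use expedited shipping [default: false]
It defaults to false


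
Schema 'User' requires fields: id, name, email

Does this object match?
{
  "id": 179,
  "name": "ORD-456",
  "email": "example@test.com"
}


Checking required fields... All present.
Valid - all required fields present


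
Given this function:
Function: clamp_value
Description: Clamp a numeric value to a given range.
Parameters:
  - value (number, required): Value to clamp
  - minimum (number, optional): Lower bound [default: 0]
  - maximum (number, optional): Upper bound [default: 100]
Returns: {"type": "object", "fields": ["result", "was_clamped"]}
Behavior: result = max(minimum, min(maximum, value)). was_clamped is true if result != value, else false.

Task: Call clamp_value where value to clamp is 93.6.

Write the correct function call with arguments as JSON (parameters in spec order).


Mapping each described value to its parameter name:
  'Value to clamp' -> value = 93.6
clamp_value({"value": 93.6})


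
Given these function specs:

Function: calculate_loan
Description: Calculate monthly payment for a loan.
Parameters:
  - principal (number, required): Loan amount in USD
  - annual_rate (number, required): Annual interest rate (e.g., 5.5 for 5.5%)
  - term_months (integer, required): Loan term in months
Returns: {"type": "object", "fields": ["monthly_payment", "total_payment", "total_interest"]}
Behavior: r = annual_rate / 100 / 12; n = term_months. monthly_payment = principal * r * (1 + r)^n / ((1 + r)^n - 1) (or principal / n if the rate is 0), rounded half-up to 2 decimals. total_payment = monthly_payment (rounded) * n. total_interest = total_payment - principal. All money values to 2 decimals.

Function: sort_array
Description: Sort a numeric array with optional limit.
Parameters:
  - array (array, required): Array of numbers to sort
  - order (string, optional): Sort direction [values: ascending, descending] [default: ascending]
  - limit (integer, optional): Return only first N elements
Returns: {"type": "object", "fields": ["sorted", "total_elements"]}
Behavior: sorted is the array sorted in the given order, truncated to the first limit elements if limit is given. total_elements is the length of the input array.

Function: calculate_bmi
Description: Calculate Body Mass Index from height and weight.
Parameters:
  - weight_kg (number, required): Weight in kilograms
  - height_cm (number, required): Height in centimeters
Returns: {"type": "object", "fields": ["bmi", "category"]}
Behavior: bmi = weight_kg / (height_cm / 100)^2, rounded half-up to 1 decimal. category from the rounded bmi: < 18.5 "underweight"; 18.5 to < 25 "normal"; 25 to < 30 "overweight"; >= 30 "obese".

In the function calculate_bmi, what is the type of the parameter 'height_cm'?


The calculate_bmi spec declares:
  - height_cm (number, required): Height in centimeters
Type:
number


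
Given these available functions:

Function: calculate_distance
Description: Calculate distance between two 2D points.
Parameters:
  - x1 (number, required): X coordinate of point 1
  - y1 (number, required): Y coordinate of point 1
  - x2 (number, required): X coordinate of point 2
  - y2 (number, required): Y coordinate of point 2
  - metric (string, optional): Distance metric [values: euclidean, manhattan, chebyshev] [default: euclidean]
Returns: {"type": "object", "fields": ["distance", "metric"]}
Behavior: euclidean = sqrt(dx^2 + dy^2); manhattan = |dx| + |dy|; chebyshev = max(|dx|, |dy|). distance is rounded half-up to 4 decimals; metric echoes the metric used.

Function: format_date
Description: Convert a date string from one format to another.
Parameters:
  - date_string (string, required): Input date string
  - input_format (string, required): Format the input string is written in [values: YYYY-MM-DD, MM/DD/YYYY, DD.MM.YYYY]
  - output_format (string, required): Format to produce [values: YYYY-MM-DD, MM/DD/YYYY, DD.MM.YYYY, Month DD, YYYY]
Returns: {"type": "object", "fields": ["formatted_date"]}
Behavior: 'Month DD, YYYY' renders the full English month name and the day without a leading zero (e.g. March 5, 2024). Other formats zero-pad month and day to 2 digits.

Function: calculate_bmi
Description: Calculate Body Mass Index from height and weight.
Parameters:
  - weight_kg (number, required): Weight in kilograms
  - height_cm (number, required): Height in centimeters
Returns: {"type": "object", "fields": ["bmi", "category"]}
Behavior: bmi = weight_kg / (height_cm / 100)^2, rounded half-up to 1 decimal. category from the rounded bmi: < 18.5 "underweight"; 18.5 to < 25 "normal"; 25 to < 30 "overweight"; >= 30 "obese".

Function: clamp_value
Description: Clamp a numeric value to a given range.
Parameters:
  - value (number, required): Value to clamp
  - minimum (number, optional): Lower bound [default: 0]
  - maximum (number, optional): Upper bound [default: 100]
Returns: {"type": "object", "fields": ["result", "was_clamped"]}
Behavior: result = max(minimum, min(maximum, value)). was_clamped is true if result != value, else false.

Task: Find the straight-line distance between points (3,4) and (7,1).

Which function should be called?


The task needs a function whose description is: Calculate distance between two 2D points.
calculate_distance


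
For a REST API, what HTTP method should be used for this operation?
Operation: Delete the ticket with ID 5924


GET = read, POST = create, PUT = update/replace, DELETE = remove
This operation is a removal.
DELETE


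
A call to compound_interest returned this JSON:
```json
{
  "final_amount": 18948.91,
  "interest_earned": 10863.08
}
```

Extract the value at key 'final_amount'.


18948.91


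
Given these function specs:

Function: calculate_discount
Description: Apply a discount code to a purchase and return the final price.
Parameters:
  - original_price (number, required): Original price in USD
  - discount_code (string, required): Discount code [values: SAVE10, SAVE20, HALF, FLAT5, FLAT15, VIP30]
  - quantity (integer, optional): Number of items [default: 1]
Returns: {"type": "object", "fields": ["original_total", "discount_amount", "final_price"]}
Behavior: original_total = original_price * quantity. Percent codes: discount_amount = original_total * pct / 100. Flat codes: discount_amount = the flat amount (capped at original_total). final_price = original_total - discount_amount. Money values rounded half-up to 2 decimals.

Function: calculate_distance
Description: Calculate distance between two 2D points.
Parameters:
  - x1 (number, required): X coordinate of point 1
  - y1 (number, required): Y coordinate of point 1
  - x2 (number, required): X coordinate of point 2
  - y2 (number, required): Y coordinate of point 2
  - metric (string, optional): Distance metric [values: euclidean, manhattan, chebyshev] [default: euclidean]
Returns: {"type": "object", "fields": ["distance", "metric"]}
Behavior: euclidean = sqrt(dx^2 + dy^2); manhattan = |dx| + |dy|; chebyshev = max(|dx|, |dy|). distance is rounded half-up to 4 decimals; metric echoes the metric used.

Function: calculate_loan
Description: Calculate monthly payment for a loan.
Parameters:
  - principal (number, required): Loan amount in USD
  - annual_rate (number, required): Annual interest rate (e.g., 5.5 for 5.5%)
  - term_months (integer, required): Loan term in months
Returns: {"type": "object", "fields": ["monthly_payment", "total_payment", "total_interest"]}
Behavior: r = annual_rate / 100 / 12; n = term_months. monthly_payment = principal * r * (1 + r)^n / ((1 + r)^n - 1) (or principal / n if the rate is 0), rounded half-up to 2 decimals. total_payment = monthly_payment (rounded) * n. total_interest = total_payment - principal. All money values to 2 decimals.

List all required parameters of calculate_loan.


Parameters of calculate_loan and their required/optional flag:
  principal: required
  annual_rate: required
  term_months: required
annual_rate, principal, term_months


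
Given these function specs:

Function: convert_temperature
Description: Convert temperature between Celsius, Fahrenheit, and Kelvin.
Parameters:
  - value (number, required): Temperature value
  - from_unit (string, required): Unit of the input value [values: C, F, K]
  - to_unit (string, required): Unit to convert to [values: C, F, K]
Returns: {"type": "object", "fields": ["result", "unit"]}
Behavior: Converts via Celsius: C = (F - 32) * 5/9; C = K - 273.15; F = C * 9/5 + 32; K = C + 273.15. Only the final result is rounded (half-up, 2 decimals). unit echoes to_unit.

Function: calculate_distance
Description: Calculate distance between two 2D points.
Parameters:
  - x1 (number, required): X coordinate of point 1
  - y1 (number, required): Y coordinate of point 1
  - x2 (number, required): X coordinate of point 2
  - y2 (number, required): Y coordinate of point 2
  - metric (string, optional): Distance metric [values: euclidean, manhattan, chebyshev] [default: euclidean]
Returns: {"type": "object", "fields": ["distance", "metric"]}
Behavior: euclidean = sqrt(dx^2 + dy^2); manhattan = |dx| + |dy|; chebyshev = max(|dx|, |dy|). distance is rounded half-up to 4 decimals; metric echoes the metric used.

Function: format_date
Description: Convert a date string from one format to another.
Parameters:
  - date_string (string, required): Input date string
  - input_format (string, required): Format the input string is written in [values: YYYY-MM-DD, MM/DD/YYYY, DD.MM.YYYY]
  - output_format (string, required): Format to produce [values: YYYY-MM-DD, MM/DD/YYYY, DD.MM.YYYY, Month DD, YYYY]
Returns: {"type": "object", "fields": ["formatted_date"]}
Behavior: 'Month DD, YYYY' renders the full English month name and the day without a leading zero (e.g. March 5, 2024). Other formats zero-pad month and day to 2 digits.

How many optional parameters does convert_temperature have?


Parameters of convert_temperature: value (required), from_unit (required), to_unit (required)
Optional count:
0


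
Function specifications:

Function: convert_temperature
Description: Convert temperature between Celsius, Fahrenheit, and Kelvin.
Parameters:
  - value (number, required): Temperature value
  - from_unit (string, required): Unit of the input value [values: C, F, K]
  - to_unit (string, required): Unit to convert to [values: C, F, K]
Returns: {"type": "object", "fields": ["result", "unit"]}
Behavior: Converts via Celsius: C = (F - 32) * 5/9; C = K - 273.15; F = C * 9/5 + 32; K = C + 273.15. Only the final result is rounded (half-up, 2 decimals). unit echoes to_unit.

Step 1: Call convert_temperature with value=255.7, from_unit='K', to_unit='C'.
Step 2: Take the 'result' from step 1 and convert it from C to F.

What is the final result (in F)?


Step 1: convert_temperature(value=255.7, from_unit=K, to_unit=C)
  To C: 255.7 - 273.15 = -17.45
  Target is C: -17.45
  Round to 2 decimals: -17.45
  -> result = -17.45 C
Step 2: convert_temperature(value=-17.45, from_unit=C, to_unit=F)
  Input already in C: -17.45
  To F: -17.45 * 9/5 + 32 = 0.59
  Round to 2 decimals: 0.59
  -> result = 0.59 F
0.59 F


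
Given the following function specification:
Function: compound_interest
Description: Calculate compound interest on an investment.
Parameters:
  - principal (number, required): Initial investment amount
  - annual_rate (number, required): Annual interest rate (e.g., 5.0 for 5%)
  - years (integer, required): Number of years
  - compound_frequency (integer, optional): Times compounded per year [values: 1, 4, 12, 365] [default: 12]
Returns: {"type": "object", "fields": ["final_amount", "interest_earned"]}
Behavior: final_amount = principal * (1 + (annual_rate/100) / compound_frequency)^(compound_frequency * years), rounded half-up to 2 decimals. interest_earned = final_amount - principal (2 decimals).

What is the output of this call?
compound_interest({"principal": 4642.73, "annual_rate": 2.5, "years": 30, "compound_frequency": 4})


rate per period = 2.5/100/4 = 0.00625 (keep full precision); periods = 4 * 30 = 120
(1 + 0.00625)^120 = 2.11206464
final_amount = 4642.73 * 2.11206464 = 9805.745853 -> 9805.75
interest_earned = 9805.75 - 4642.73 = 5163.02
Output:
{"final_amount": 9805.75, "interest_earned": 5163.02}


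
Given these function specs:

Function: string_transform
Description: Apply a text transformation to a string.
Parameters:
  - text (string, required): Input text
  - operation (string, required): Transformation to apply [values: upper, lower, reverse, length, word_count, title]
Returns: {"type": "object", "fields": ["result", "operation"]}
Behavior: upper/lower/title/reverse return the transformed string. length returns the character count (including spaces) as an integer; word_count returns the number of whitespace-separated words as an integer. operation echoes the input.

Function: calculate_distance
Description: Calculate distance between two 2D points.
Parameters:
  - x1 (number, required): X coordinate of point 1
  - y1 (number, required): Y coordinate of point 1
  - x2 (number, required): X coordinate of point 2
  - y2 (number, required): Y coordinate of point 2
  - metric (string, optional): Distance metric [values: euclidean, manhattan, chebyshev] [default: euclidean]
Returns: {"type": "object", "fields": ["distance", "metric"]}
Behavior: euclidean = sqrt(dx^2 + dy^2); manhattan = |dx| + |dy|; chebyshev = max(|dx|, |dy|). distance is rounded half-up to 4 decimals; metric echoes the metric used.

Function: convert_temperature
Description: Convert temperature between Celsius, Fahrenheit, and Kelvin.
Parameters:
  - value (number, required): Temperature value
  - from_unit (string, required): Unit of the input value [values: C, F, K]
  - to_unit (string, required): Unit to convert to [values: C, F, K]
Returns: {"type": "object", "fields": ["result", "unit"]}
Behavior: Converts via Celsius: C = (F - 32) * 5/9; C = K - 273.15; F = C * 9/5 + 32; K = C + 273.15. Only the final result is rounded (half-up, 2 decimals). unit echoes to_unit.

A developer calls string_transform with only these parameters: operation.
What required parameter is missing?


Required parameters: text, operation
Provided: operation
Missing: text
text


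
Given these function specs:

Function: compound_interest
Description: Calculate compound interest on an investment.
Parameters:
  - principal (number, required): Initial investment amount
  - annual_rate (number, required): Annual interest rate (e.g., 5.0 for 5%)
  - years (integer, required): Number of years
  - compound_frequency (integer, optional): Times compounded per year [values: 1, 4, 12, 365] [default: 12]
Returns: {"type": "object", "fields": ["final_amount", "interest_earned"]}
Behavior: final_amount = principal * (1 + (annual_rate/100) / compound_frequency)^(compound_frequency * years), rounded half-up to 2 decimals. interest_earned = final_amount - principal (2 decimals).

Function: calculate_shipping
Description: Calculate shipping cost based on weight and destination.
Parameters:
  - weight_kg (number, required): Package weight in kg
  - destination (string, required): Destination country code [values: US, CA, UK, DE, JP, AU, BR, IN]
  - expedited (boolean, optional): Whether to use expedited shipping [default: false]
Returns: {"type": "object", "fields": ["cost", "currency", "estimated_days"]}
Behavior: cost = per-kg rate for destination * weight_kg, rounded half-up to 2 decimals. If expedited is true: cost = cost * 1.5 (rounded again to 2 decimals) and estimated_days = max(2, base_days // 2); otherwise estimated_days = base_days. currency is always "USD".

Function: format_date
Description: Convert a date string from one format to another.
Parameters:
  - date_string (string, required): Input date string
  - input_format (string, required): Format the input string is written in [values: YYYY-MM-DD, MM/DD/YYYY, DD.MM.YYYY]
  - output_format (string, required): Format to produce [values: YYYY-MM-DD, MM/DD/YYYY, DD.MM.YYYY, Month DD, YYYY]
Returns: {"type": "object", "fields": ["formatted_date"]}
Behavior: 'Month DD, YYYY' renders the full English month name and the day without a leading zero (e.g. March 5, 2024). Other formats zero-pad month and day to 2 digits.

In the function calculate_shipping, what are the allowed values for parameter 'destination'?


The calculate_shipping spec declares:
  - destination (string, required): Destination country code [values: US, CA, UK, DE, JP, AU, BR, IN]
Allowed values:
US, CA, UK, DE, JP, AU, BR, IN


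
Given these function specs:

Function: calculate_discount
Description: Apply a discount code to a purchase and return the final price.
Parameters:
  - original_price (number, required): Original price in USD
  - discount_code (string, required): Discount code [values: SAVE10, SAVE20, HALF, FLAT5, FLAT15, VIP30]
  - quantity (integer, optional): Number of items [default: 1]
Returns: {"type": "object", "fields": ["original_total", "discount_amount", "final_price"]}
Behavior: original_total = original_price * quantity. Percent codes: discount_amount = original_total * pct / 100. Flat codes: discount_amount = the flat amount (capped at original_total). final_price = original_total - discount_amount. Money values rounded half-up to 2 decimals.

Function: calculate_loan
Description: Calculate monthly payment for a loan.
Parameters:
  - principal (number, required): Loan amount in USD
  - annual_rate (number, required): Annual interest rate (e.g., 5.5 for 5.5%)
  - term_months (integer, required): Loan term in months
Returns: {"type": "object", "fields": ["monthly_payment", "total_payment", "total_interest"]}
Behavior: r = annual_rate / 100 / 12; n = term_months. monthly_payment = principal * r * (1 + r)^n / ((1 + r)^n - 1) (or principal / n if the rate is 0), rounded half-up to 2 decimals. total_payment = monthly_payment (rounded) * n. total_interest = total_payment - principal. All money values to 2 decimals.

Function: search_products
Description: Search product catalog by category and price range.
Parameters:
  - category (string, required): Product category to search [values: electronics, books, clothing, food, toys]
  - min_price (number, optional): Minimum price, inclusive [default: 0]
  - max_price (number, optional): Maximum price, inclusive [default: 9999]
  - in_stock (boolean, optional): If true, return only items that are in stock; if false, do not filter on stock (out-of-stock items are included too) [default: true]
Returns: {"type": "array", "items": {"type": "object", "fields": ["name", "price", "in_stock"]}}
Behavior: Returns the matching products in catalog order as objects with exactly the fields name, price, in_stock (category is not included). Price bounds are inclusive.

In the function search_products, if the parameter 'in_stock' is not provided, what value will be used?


The search_products spec declares:
  - in_stock (boolean, optional): If true, return only items that are in stock; if false, do not filter on stock (out-of-stock items are included too) [default: true]
Default:
true


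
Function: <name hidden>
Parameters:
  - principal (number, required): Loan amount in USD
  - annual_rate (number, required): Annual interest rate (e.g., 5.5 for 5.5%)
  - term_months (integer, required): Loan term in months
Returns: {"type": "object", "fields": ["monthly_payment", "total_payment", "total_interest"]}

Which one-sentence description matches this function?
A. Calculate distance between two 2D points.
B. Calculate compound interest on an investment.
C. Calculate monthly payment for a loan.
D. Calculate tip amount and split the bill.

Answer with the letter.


Parameters principal, annual_rate, term_months and return ["monthly_payment", "total_payment", "total_interest"] fit: Calculate monthly payment for a loan.
C


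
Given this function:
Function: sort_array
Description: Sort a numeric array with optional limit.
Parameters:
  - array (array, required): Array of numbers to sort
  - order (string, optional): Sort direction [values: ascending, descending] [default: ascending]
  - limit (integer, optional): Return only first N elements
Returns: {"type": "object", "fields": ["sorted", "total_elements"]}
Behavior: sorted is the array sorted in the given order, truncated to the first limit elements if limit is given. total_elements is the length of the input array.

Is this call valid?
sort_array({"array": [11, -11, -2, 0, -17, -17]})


Checking all required parameters present and types match... All valid.
Valid


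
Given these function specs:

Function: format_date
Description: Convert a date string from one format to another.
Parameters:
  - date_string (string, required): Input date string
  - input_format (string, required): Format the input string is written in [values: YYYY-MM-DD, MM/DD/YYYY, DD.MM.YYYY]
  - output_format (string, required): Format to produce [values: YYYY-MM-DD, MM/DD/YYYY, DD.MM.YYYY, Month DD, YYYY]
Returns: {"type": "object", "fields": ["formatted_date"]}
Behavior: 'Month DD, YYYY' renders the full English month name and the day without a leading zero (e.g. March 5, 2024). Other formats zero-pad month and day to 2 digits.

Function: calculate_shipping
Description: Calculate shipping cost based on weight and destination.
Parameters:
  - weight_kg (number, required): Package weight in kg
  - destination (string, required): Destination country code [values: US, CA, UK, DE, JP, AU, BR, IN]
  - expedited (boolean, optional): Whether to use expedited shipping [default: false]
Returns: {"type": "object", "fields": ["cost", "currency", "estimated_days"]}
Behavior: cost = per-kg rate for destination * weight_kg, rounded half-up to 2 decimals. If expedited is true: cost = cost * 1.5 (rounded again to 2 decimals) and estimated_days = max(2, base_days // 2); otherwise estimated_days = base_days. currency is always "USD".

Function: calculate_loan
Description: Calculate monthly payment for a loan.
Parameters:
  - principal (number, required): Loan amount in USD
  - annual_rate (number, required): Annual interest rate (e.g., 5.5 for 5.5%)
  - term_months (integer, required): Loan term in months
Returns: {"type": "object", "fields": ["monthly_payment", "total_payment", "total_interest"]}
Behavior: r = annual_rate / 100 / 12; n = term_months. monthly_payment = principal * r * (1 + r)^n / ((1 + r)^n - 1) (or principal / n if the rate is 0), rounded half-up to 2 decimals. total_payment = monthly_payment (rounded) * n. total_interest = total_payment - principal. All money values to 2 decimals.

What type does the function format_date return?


The format_date spec declares Returns: {"type": "object", "fields": ["formatted_date"]}
Type:
object


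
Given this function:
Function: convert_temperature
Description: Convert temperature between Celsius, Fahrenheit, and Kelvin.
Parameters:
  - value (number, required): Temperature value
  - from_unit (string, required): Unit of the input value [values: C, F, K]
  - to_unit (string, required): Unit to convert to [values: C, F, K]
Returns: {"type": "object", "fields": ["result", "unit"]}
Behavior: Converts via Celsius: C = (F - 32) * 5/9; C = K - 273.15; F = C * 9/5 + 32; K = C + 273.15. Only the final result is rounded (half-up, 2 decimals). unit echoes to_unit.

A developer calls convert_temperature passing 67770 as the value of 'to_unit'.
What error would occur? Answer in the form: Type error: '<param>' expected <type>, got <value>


Spec: 'to_unit' is declared as string; 67770 is an integer.
Type error: 'to_unit' expected string, got 67770


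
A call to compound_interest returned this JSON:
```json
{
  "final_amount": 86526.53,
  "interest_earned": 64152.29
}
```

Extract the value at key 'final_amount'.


86526.53


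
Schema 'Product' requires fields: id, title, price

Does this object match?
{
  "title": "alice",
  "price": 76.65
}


Checking required fields...
Missing: id
Invalid - missing required field 'id'


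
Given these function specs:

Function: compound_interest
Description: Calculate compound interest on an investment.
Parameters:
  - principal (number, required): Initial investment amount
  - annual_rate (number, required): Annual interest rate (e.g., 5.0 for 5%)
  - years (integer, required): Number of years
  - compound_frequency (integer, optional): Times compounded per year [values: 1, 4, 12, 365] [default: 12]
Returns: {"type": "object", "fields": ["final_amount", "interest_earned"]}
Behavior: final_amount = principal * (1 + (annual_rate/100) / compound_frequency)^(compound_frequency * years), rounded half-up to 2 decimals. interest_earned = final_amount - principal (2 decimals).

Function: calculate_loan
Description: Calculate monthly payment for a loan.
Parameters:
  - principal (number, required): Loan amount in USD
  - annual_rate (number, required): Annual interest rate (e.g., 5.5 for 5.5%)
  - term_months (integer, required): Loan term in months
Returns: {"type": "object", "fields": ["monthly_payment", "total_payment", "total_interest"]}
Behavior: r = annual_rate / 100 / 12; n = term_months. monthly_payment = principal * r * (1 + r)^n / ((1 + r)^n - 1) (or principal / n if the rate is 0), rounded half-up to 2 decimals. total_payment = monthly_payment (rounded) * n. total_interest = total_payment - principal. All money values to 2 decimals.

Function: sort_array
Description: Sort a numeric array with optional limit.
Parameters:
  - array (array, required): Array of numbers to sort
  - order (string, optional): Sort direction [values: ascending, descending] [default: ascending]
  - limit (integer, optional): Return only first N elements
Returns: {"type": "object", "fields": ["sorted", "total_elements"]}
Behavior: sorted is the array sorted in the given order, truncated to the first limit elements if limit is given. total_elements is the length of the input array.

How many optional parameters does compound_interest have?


Parameters of compound_interest: principal (required), annual_rate (required), years (required), compound_frequency (optional)
Optional count:
1


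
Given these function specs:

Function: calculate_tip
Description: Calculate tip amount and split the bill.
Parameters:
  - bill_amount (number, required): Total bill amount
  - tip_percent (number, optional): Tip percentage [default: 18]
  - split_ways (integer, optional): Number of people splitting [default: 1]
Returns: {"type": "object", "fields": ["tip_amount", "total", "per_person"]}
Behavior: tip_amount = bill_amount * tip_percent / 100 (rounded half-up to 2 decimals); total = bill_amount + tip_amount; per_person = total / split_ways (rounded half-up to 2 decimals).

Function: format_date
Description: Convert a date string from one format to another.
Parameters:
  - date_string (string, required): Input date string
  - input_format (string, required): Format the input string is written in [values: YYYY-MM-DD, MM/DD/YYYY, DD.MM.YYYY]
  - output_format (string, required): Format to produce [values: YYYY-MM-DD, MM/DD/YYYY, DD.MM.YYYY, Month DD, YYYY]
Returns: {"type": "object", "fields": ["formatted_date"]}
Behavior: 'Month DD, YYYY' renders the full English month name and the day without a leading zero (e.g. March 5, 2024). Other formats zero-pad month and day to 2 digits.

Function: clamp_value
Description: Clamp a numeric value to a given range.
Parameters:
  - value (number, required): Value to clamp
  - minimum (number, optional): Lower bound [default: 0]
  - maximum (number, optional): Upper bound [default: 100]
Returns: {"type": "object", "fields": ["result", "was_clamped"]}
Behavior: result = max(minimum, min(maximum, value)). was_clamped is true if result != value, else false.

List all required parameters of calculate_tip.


Parameters of calculate_tip and their required/optional flag:
  bill_amount: required
  tip_percent: optional
  split_ways: optional
bill_amount


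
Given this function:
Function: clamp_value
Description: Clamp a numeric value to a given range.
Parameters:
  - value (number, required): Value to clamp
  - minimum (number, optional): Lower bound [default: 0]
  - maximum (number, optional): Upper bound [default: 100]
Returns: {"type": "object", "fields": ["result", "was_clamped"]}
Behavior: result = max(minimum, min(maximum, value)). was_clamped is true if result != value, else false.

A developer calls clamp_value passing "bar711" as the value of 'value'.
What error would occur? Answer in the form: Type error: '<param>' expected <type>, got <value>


Spec: 'value' is declared as number; "bar711" is a string.
Type error: 'value' expected number, got "bar711"


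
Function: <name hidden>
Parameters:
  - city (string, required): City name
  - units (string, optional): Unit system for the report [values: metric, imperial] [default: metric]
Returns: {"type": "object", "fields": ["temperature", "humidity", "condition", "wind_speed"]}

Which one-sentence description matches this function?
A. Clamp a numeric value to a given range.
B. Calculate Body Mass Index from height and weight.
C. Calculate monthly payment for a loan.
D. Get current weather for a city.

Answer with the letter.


Parameters city, units and return ["temperature", "humidity", "condition", "wind_speed"] fit: Get current weather for a city.
D


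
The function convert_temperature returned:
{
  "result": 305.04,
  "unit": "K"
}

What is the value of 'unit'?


K


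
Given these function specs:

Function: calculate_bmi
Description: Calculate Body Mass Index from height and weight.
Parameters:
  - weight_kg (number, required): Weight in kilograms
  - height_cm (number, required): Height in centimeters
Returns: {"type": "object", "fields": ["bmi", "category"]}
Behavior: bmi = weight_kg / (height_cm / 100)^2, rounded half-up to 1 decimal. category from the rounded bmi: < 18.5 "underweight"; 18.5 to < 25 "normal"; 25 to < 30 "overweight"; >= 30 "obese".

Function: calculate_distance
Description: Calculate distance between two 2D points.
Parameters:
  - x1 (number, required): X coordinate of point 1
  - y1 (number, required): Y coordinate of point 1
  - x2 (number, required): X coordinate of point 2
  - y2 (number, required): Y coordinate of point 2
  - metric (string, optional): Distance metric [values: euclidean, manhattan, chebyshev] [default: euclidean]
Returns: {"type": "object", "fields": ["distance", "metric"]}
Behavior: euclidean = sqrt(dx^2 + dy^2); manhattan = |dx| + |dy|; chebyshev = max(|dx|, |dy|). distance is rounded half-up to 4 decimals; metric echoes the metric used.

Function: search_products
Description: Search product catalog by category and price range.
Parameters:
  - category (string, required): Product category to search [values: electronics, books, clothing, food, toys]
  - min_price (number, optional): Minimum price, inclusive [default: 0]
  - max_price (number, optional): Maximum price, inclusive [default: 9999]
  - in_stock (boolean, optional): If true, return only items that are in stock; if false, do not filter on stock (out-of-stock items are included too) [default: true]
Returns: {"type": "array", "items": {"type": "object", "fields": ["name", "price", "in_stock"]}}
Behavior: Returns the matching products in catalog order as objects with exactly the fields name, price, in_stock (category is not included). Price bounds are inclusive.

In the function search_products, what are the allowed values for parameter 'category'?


The search_products spec declares:
  - category (string, required): Product category to search [values: electronics, books, clothing, food, toys]
Allowed values:
electronics, books, clothing, food, toys


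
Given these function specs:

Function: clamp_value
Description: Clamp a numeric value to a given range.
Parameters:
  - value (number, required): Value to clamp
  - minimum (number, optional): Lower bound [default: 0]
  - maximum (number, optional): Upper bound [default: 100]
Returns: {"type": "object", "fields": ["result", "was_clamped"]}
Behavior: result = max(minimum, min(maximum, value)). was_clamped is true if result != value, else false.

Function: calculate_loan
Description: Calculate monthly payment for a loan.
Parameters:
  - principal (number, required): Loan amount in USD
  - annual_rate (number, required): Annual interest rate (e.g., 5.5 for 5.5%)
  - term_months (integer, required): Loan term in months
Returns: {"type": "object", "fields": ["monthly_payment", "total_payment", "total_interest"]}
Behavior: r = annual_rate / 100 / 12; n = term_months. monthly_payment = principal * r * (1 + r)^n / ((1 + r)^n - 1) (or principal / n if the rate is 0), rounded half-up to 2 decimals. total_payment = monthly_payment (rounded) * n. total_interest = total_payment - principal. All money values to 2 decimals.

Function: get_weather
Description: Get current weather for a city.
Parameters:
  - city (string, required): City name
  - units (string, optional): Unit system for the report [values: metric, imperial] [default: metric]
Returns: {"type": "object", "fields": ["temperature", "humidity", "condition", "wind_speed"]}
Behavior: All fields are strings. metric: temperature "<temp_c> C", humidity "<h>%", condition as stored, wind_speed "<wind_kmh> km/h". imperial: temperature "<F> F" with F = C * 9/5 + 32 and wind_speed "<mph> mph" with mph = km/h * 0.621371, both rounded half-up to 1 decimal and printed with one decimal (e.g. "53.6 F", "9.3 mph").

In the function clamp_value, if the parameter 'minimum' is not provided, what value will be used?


The clamp_value spec declares:
  - minimum (number, optional): Lower bound [default: 0]
Default:
0
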